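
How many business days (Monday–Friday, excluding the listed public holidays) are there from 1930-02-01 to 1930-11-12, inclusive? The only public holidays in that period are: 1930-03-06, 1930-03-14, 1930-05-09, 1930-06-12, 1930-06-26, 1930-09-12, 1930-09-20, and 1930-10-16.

1930-02-01 is a Saturday.
The range spans 285 days (inclusive of both endpoints).
285 = 7 × 40 + 5, so there are 40 full weeks plus 5 extra days.
Each full week contributes 5 weekdays (Mon–Fri): 40 × 5 = 200.
The 5 extra days are Saturday, Sunday, Monday, Tuesday, Wednesday — 3 of them qualify.
Total: 200 + 3 = 203.
Holidays: 1930-03-06 (Thu); 1930-03-14 (Fri); 1930-05-09 (Fri); 1930-06-12 (Thu); 1930-06-26 (Thu); 1930-09-12 (Fri); 1930-09-20 (Sat); 1930-10-16 (Thu).
7 of the 8 holidays fall on weekdays; the rest are weekends and were already excluded.
Business days: 203 − 7 = 196.

196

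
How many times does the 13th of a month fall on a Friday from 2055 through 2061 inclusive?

10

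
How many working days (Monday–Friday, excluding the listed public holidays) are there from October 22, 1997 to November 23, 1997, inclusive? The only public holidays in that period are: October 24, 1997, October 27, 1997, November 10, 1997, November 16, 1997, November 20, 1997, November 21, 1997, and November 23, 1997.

18 working days

October 22, 1997 is a Wednesday.
The range spans 33 days (inclusive of both endpoints).
33 = 7 × 4 + 5, so there are 4 full weeks plus 5 extra days.
Each full week contributes 5 weekdays (Mon–Fri): 4 × 5 = 20.
The 5 extra days are Wednesday, Thursday, Friday, Saturday, Sunday — 3 of them qualify.
Total: 20 + 3 = 23.
Holidays: October 24, 1997 (Fri); October 27, 1997 (Mon); November 10, 1997 (Mon); November 16, 1997 (Sun); November 20, 1997 (Thu); November 21, 1997 (Fri); November 23, 1997 (Sun).
5 of the 7 holidays fall on weekdays; the rest are weekends and were already excluded.
Business days: 23 − 5 = 18.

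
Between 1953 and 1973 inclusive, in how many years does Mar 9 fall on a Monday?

4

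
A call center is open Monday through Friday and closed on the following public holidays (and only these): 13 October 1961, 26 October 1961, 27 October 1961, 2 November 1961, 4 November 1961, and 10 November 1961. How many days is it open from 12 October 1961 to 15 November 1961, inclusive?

12 October 1961 is a Thursday.
The range spans 35 days (inclusive of both endpoints).
35 = 7 × 5, so the span is exactly 5 full weeks.
Each full week contributes 5 weekdays (Mon–Fri): 5 × 5 = 25.
Total: 25.
Holidays: 13 October 1961 (Fri); 26 October 1961 (Thu); 27 October 1961 (Fri); 2 November 1961 (Thu); 4 November 1961 (Sat); 10 November 1961 (Fri).
5 of the 6 holidays fall on weekdays; the rest are weekends and were already excluded.
Business days: 25 − 5 = 20.

20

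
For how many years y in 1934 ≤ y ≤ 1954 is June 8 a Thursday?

Day of week of June 8 in each year:
1934: Fri, 1935: Sat, 1936: Mon, 1937: Tue, 1938: Wed, 1939: Thu ✓, 1940: Sat, 1941: Sun, 1942: Mon, 1943: Tue, 1944: Thu ✓, 1945: Fri, 1946: Sat, 1947: Sun, 1948: Tue, 1949: Wed, 1950: Thu ✓, 1951: Fri, 1952: Sun, 1953: Mon, 1954: Tue
Thursdays: 1939, 1944, 1950.

3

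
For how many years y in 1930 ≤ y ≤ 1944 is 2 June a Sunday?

2

Day of week of June 2 in each year:
1930: Mon, 1931: Tue, 1932: Thu, 1933: Fri, 1934: Sat, 1935: Sun ✓, 1936: Tue, 1937: Wed, 1938: Thu, 1939: Fri, 1940: Sun ✓, 1941: Mon, 1942: Tue, 1943: Wed, 1944: Fri
Sundays: 1935, 1940.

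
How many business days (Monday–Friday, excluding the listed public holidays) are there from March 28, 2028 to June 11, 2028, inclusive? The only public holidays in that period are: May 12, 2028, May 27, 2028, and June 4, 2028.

March 28, 2028 is a Tuesday.
The range spans 76 days (inclusive of both endpoints).
76 = 7 × 10 + 6, so there are 10 full weeks plus 6 extra days.
Each full week contributes 5 weekdays (Mon–Fri): 10 × 5 = 50.
The 6 extra days are Tue, Wed, Thu, Fri, Sat, Sun — 4 of them qualify.
Total: 50 + 4 = 54.
Holidays: May 12, 2028 (Fri); May 27, 2028 (Sat); June 4, 2028 (Sun).
1 of the 3 holidays fall on weekdays; the rest are weekends and were already excluded.
Business days: 54 − 1 = 53.

53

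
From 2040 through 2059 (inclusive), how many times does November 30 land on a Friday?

Day of week of November 30 in each year:
2040: Fri ✓, 2041: Sat, 2042: Sun, 2043: Mon, 2044: Wed, 2045: Thu, 2046: Fri ✓, 2047: Sat, 2048: Mon, 2049: Tue, 2050: Wed, 2051: Thu, 2052: Sat, 2053: Sun, 2054: Mon, 2055: Tue, 2056: Thu, 2057: Fri ✓, 2058: Sat, 2059: Sun
Fridays: 2040, 2046, 2057.

3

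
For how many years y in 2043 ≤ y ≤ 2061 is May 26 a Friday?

3

Day of week of May 26 in each year:
2043: Tue, 2044: Thu, 2045: Fri ✓, 2046: Sat, 2047: Sun, 2048: Tue, 2049: Wed, 2050: Thu, 2051: Fri ✓, 2052: Sun, 2053: Mon, 2054: Tue, 2055: Wed, 2056: Fri ✓, 2057: Sat, 2058: Sun, 2059: Mon, 2060: Wed, 2061: Thu
Fridays: 2045, 2051, 2056.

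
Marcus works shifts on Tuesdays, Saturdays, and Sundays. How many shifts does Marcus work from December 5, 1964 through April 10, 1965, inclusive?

December 5, 1964 is a Saturday.
From December 5, 1964 to April 10, 1965 is 127 days inclusive.
127 = 7 × 18 + 1, so there are 18 full weeks plus 1 extra day.
Each full week contributes 3 days from the set (Tue, Sat, Sun): 18 × 3 = 54.
The 1 extra day is Sat — 1 of them qualifies.
Total: 54 + 1 = 55.

55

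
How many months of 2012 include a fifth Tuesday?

4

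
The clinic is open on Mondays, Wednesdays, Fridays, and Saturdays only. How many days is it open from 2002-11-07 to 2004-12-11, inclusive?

438

2002-11-07 is a Thursday.
That's 766 days from start to end, counting both.
766 = 7 × 109 + 3, so there are 109 full weeks plus 3 extra days.
Each full week contributes 4 days from the set (Mon, Wed, Fri, Sat): 109 × 4 = 436.
The 3 extra days are Thursday, Friday, Saturday — 2 of them qualify.
Total: 436 + 2 = 438.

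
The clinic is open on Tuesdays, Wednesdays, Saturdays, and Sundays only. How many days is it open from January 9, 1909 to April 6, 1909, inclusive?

January 9, 1909 is a Saturday.
The range spans 88 days (inclusive of both endpoints).
88 = 7 × 12 + 4, so there are 12 full weeks plus 4 extra days.
Each full week contributes 4 days from the set (Tue, Wed, Sat, Sun): 12 × 4 = 48.
The 4 extra days are Saturday, Sunday, Monday, Tuesday — 3 of them qualify.
Total: 48 + 3 = 51.

51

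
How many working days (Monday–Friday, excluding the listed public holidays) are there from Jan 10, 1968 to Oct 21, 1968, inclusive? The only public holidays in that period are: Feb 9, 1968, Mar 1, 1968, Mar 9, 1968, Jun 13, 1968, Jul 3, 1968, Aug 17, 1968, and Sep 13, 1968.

Jan 10, 1968 is a Wednesday.
That's 286 days from start to end, counting both.
286 = 7 × 40 + 6, so there are 40 full weeks plus 6 extra days.
Each full week contributes 5 weekdays (Mon–Fri): 40 × 5 = 200.
The 6 extra days are Wed, Thu, Fri, Sat, Sun, Mon — 4 of them qualify.
Total: 200 + 4 = 204.
Holidays: Feb 9, 1968 (Fri); Mar 1, 1968 (Fri); Mar 9, 1968 (Sat); Jun 13, 1968 (Thu); Jul 3, 1968 (Wed); Aug 17, 1968 (Sat); Sep 13, 1968 (Fri).
5 of the 7 holidays fall on weekdays; the rest are weekends and were already excluded.
Business days: 204 − 5 = 199.

199 working days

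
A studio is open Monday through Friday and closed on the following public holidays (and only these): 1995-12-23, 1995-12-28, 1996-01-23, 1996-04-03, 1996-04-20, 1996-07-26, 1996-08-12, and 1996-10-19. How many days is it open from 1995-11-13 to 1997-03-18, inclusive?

1995-11-13 is a Monday.
The range spans 492 days (inclusive of both endpoints).
492 = 7 × 70 + 2, so there are 70 full weeks plus 2 extra days.
Each full week contributes 5 weekdays (Mon–Fri): 70 × 5 = 350.
The 2 extra days are Monday, Tuesday — 2 of them qualify.
Total: 350 + 2 = 352.
Holidays: 1995-12-23 (Sat); 1995-12-28 (Thu); 1996-01-23 (Tue); 1996-04-03 (Wed); 1996-04-20 (Sat); 1996-07-26 (Fri); 1996-08-12 (Mon); 1996-10-19 (Sat).
5 of the 8 holidays fall on weekdays; the rest are weekends and were already excluded.
Business days: 352 − 5 = 347.

347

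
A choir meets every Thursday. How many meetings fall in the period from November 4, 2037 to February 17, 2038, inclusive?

November 4, 2037 is a Wednesday.
That's 106 days from start to end, counting both.
106 = 7 × 15 + 1, so there are 15 full weeks plus 1 extra day.
Each full week contributes one Thursday: 15 so far.
The 1 extra day is Wed — none qualify.
Total: 15 + 0 = 15.

15 Thursdays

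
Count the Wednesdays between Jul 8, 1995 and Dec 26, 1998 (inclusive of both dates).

Jul 8, 1995 is a Saturday.
From Jul 8, 1995 to Dec 26, 1998 is 1268 days inclusive.
1268 = 7 × 181 + 1, so there are 181 full weeks plus 1 extra day.
Each full week contributes one Wednesday: 181 so far.
The 1 extra day is Saturday — none qualify.
Total: 181 + 0 = 181.

181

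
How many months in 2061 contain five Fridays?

A month has five Fridays exactly when Friday falls within its first (length − 28) days.
Jan: 31 days, starts Sat → 5 of Sat, Sun, Mon
Feb: 28 days, starts Tue → 5 of (none)
Mar: 31 days, starts Tue → 5 of Tue, Wed, Thu
Apr: 30 days, starts Fri → 5 of Fri, Sat ✓
May: 31 days, starts Sun → 5 of Sun, Mon, Tue
Jun: 30 days, starts Wed → 5 of Wed, Thu
Jul: 31 days, starts Fri → 5 of Fri, Sat, Sun ✓
Aug: 31 days, starts Mon → 5 of Mon, Tue, Wed
Sep: 30 days, starts Thu → 5 of Thu, Fri ✓
Oct: 31 days, starts Sat → 5 of Sat, Sun, Mon
Nov: 30 days, starts Tue → 5 of Tue, Wed
Dec: 31 days, starts Thu → 5 of Thu, Fri, Sat ✓
Months with five Fridays: Apr, Jul, Sep, Dec.

4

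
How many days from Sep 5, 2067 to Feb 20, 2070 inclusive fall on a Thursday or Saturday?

257

Sep 5, 2067 is a Monday.
That's 900 days from start to end, counting both.
900 = 7 × 128 + 4, so there are 128 full weeks plus 4 extra days.
Each full week contributes 2 days from the set (Thu, Sat): 128 × 2 = 256.
The 4 extra days are Mon, Tue, Wed, Thu — 1 of them qualifies.
Total: 256 + 1 = 257.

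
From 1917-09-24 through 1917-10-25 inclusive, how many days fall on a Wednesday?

5 Wednesdays

1917-09-24 is a Monday.
From 1917-09-24 to 1917-10-25 is 32 days inclusive.
32 = 7 × 4 + 4, so there are 4 full weeks plus 4 extra days.
Each full week contributes one Wednesday: 4 so far.
The 4 extra days are Mon, Tue, Wed, Thu — 1 of them qualifies.
Total: 4 + 1 = 5.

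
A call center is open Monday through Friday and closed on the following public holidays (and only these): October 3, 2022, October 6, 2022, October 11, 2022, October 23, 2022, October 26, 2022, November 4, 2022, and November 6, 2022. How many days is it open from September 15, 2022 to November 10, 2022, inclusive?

36 working days

September 15, 2022 is a Thursday.
The range spans 57 days (inclusive of both endpoints).
57 = 7 × 8 + 1, so there are 8 full weeks plus 1 extra day.
Each full week contributes 5 weekdays (Mon–Fri): 8 × 5 = 40.
The 1 extra day is Thursday — 1 of them qualifies.
Total: 40 + 1 = 41.
Holidays: October 3, 2022 (Mon); October 6, 2022 (Thu); October 11, 2022 (Tue); October 23, 2022 (Sun); October 26, 2022 (Wed); November 4, 2022 (Fri); November 6, 2022 (Sun).
5 of the 7 holidays fall on weekdays; the rest are weekends and were already excluded.
Business days: 41 − 5 = 36.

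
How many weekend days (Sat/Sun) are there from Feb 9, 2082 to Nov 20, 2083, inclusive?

185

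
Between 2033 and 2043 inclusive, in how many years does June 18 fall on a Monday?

2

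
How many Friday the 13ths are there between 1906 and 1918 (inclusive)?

22

Friday-the-13ths by year:
1906: Apr, Jul
1907: Sep, Dec
1908: Mar, Nov
1909: Aug
1910: May
1911: Jan, Oct
1912: Sep, Dec
1913: Jun
1914: Feb, Mar, Nov
1915: Aug
1916: Oct
1917: Apr, Jul
1918: Sep, Dec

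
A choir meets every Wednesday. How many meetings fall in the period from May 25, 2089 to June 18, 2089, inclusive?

4

May 25, 2089 is a Wednesday.
From May 25, 2089 to June 18, 2089 is 25 days inclusive.
25 = 7 × 3 + 4, so there are 3 full weeks plus 4 extra days.
Each full week contributes one Wednesday: 3 so far.
The 4 extra days are Wed, Thu, Fri, Sat — 1 of them qualifies.
Total: 3 + 1 = 4.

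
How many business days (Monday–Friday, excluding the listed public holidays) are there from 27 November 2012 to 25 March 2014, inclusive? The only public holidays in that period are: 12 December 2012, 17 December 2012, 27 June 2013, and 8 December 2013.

27 November 2012 is a Tuesday.
The range spans 484 days (inclusive of both endpoints).
484 = 7 × 69 + 1, so there are 69 full weeks plus 1 extra day.
Each full week contributes 5 weekdays (Mon–Fri): 69 × 5 = 345.
The 1 extra day is Tue — 1 of them qualifies.
Total: 345 + 1 = 346.
Holidays: 12 December 2012 (Wed); 17 December 2012 (Mon); 27 June 2013 (Thu); 8 December 2013 (Sun).
3 of the 4 holidays fall on weekdays; the rest are weekends and were already excluded.
Business days: 346 − 3 = 343.

343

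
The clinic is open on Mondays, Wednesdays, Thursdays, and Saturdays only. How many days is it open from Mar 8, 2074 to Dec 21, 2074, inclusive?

165

Mar 8, 2074 is a Thursday.
The range spans 289 days (inclusive of both endpoints).
289 = 7 × 41 + 2, so there are 41 full weeks plus 2 extra days.
Each full week contributes 4 days from the set (Mon, Wed, Thu, Sat): 41 × 4 = 164.
The 2 extra days are Thursday, Friday — 1 of them qualifies.
Total: 164 + 1 = 165.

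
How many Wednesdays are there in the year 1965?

52

1 January 1965 is a Friday.
That's 365 days from start to end, counting both.
365 = 7 × 52 + 1, so there are 52 full weeks plus 1 extra day.
Each full week contributes one Wednesday: 52 so far.
The 1 extra day is Fri — none qualify.
Total: 52 + 0 = 52.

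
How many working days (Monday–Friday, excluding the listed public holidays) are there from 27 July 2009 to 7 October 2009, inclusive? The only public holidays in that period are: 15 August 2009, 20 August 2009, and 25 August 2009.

51 working days

27 July 2009 is a Monday.
The range spans 73 days (inclusive of both endpoints).
73 = 7 × 10 + 3, so there are 10 full weeks plus 3 extra days.
Each full week contributes 5 weekdays (Mon–Fri): 10 × 5 = 50.
The 3 extra days are Monday, Tuesday, Wednesday — 3 of them qualify.
Total: 50 + 3 = 53.
Holidays: 15 August 2009 (Sat); 20 August 2009 (Thu); 25 August 2009 (Tue).
2 of the 3 holidays fall on weekdays; the rest are weekends and were already excluded.
Business days: 53 − 2 = 51.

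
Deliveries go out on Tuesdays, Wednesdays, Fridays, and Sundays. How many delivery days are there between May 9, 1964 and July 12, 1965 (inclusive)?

245

May 9, 1964 is a Saturday.
From May 9, 1964 to July 12, 1965 is 430 days inclusive.
430 = 7 × 61 + 3, so there are 61 full weeks plus 3 extra days.
Each full week contributes 4 days from the set (Tue, Wed, Fri, Sun): 61 × 4 = 244.
The 3 extra days are Sat, Sun, Mon — 1 of them qualifies.
Total: 244 + 1 = 245.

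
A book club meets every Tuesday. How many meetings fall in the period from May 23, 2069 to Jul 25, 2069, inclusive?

May 23, 2069 is a Thursday.
From May 23, 2069 to Jul 25, 2069 is 64 days inclusive.
64 = 7 × 9 + 1, so there are 9 full weeks plus 1 extra day.
Each full week contributes one Tuesday: 9 so far.
The 1 extra day is Thursday — none qualify.
Total: 9 + 0 = 9.

9 Tuesdays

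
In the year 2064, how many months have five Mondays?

4

A month has five Mondays exactly when Monday falls within its first (length − 28) days.
Jan: 31 days, starts Tue → 5 of Tue, Wed, Thu
Feb: 29 days, starts Fri → 5 of Fri
Mar: 31 days, starts Sat → 5 of Sat, Sun, Mon ✓
Apr: 30 days, starts Tue → 5 of Tue, Wed
May: 31 days, starts Thu → 5 of Thu, Fri, Sat
Jun: 30 days, starts Sun → 5 of Sun, Mon ✓
Jul: 31 days, starts Tue → 5 of Tue, Wed, Thu
Aug: 31 days, starts Fri → 5 of Fri, Sat, Sun
Sep: 30 days, starts Mon → 5 of Mon, Tue ✓
Oct: 31 days, starts Wed → 5 of Wed, Thu, Fri
Nov: 30 days, starts Sat → 5 of Sat, Sun
Dec: 31 days, starts Mon → 5 of Mon, Tue, Wed ✓
Months with five Mondays: Mar, Jun, Sep, Dec.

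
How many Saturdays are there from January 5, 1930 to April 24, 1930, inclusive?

15 Saturdays

January 5, 1930 is a Sunday.
The range spans 110 days (inclusive of both endpoints).
110 = 7 × 15 + 5, so there are 15 full weeks plus 5 extra days.
Each full week contributes one Saturday: 15 so far.
The 5 extra days are Sunday, Monday, Tuesday, Wednesday, Thursday — none qualify.
Total: 15 + 0 = 15.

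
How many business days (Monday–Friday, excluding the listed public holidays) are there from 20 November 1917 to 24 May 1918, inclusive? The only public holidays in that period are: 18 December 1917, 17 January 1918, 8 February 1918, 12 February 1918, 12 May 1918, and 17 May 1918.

129

20 November 1917 is a Tuesday.
That's 186 days from start to end, counting both.
186 = 7 × 26 + 4, so there are 26 full weeks plus 4 extra days.
Each full week contributes 5 weekdays (Mon–Fri): 26 × 5 = 130.
The 4 extra days are Tuesday, Wednesday, Thursday, Friday — 4 of them qualify.
Total: 130 + 4 = 134.
Holidays: 18 December 1917 (Tue); 17 January 1918 (Thu); 8 February 1918 (Fri); 12 February 1918 (Tue); 12 May 1918 (Sun); 17 May 1918 (Fri).
5 of the 6 holidays fall on weekdays; the rest are weekends and were already excluded.
Business days: 134 − 5 = 129.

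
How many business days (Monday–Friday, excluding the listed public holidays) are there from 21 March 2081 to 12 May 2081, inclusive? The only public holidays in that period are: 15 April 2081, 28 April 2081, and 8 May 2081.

21 March 2081 is a Friday.
From 21 March 2081 to 12 May 2081 is 53 days inclusive.
53 = 7 × 7 + 4, so there are 7 full weeks plus 4 extra days.
Each full week contributes 5 weekdays (Mon–Fri): 7 × 5 = 35.
The 4 extra days are Friday, Saturday, Sunday, Monday — 2 of them qualify.
Total: 35 + 2 = 37.
Holidays: 15 April 2081 (Tue); 28 April 2081 (Mon); 8 May 2081 (Thu).
All 3 holidays fall on weekdays, so subtract 3.
Business days: 37 − 3 = 34.

34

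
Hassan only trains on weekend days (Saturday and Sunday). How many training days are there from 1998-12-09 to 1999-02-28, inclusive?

1998-12-09 is a Wednesday.
From 1998-12-09 to 1999-02-28 is 82 days inclusive.
82 = 7 × 11 + 5, so there are 11 full weeks plus 5 extra days.
Each full week contributes 2 weekend days (Sat, Sun): 11 × 2 = 22.
The 5 extra days are Wed, Thu, Fri, Sat, Sun — 2 of them qualify.
Total: 22 + 2 = 24.

24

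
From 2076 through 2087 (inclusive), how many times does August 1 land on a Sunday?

Day of week of August 1 in each year:
2076: Sat, 2077: Sun ✓, 2078: Mon, 2079: Tue, 2080: Thu, 2081: Fri, 2082: Sat, 2083: Sun ✓, 2084: Tue, 2085: Wed, 2086: Thu, 2087: Fri
Sundays: 2077, 2083.

2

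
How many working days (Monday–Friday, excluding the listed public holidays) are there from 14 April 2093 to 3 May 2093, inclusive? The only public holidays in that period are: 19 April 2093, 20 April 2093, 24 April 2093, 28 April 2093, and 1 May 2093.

14 April 2093 is a Tuesday.
That's 20 days from start to end, counting both.
20 = 7 × 2 + 6, so there are 2 full weeks plus 6 extra days.
Each full week contributes 5 weekdays (Mon–Fri): 2 × 5 = 10.
The 6 extra days are Tue, Wed, Thu, Fri, Sat, Sun — 4 of them qualify.
Total: 10 + 4 = 14.
Holidays: 19 April 2093 (Sun); 20 April 2093 (Mon); 24 April 2093 (Fri); 28 April 2093 (Tue); 1 May 2093 (Fri).
4 of the 5 holidays fall on weekdays; the rest are weekends and were already excluded.
Business days: 14 − 4 = 10.

10 working days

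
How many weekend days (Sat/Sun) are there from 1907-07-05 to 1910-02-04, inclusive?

1907-07-05 is a Friday.
That's 946 days from start to end, counting both.
946 = 7 × 135 + 1, so there are 135 full weeks plus 1 extra day.
Each full week contributes 2 weekend days (Sat, Sun): 135 × 2 = 270.
The 1 extra day is Friday — none qualify.
Total: 270 + 0 = 270.

270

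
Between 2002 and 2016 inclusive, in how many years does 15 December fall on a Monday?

3

Day of week of December 15 in each year:
2002: Sun, 2003: Mon ✓, 2004: Wed, 2005: Thu, 2006: Fri, 2007: Sat, 2008: Mon ✓, 2009: Tue, 2010: Wed, 2011: Thu, 2012: Sat, 2013: Sun, 2014: Mon ✓, 2015: Tue, 2016: Thu
Mondays: 2003, 2008, 2014.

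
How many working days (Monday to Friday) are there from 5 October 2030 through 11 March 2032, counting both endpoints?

5 October 2030 is a Saturday.
That's 524 days from start to end, counting both.
524 = 7 × 74 + 6, so there are 74 full weeks plus 6 extra days.
Each full week contributes 5 weekdays (Mon–Fri): 74 × 5 = 370.
The 6 extra days are Sat, Sun, Mon, Tue, Wed, Thu — 4 of them qualify.
Total: 370 + 4 = 374.

374 weekdays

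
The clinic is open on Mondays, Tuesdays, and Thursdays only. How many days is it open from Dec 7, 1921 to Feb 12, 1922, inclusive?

Dec 7, 1921 is a Wednesday.
The range spans 68 days (inclusive of both endpoints).
68 = 7 × 9 + 5, so there are 9 full weeks plus 5 extra days.
Each full week contributes 3 days from the set (Mon, Tue, Thu): 9 × 3 = 27.
The 5 extra days are Wednesday, Thursday, Friday, Saturday, Sunday — 1 of them qualifies.
Total: 27 + 1 = 28.

28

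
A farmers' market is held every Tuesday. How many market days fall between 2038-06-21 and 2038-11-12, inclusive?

2038-06-21 is a Monday.
That's 145 days from start to end, counting both.
145 = 7 × 20 + 5, so there are 20 full weeks plus 5 extra days.
Each full week contributes one Tuesday: 20 so far.
The 5 extra days are Monday, Tuesday, Wednesday, Thursday, Friday — 1 of them qualifies.
Total: 20 + 1 = 21.

21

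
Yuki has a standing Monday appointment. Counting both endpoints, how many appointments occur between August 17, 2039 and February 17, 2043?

183

August 17, 2039 is a Wednesday.
That's 1281 days from start to end, counting both.
1281 = 7 × 183, so the span is exactly 183 full weeks.
Each full week contributes one Monday: 183 so far.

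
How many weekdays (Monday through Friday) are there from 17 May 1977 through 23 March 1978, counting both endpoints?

223

17 May 1977 is a Tuesday.
The range spans 311 days (inclusive of both endpoints).
311 = 7 × 44 + 3, so there are 44 full weeks plus 3 extra days.
Each full week contributes 5 weekdays (Mon–Fri): 44 × 5 = 220.
The 3 extra days are Tuesday, Wednesday, Thursday — 3 of them qualify.
Total: 220 + 3 = 223.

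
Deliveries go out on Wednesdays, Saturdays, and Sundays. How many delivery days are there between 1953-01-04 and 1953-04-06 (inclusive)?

40

1953-01-04 is a Sunday.
The range spans 93 days (inclusive of both endpoints).
93 = 7 × 13 + 2, so there are 13 full weeks plus 2 extra days.
Each full week contributes 3 days from the set (Wed, Sat, Sun): 13 × 3 = 39.
The 2 extra days are Sunday, Monday — 1 of them qualifies.
Total: 39 + 1 = 40.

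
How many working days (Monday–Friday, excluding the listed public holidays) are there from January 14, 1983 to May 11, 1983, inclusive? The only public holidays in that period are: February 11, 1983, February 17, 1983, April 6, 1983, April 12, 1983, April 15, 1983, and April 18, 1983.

78

January 14, 1983 is a Friday.
That's 118 days from start to end, counting both.
118 = 7 × 16 + 6, so there are 16 full weeks plus 6 extra days.
Each full week contributes 5 weekdays (Mon–Fri): 16 × 5 = 80.
The 6 extra days are Friday, Saturday, Sunday, Monday, Tuesday, Wednesday — 4 of them qualify.
Total: 80 + 4 = 84.
Holidays: February 11, 1983 (Fri); February 17, 1983 (Thu); April 6, 1983 (Wed); April 12, 1983 (Tue); April 15, 1983 (Fri); April 18, 1983 (Mon).
All 6 holidays fall on weekdays, so subtract 6.
Business days: 84 − 6 = 78.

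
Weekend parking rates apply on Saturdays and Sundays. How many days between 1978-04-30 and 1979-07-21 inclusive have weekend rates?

128

1978-04-30 is a Sunday.
That's 448 days from start to end, counting both.
448 = 7 × 64, so the span is exactly 64 full weeks.
Each full week contributes 2 weekend days (Sat, Sun): 64 × 2 = 128.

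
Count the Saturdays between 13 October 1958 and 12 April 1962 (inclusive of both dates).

13 October 1958 is a Monday.
That's 1278 days from start to end, counting both.
1278 = 7 × 182 + 4, so there are 182 full weeks plus 4 extra days.
Each full week contributes one Saturday: 182 so far.
The 4 extra days are Monday, Tuesday, Wednesday, Thursday — none qualify.
Total: 182 + 0 = 182.

182 Saturdays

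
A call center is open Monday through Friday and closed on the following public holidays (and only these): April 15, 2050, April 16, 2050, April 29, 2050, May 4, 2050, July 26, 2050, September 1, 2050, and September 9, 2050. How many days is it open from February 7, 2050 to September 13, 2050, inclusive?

February 7, 2050 is a Monday.
The range spans 219 days (inclusive of both endpoints).
219 = 7 × 31 + 2, so there are 31 full weeks plus 2 extra days.
Each full week contributes 5 weekdays (Mon–Fri): 31 × 5 = 155.
The 2 extra days are Monday, Tuesday — 2 of them qualify.
Total: 155 + 2 = 157.
Holidays: April 15, 2050 (Fri); April 16, 2050 (Sat); April 29, 2050 (Fri); May 4, 2050 (Wed); July 26, 2050 (Tue); September 1, 2050 (Thu); September 9, 2050 (Fri).
6 of the 7 holidays fall on weekdays; the rest are weekends and were already excluded.
Business days: 157 − 6 = 151.

151 business days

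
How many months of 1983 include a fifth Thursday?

4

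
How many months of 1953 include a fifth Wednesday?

4

A month has five Wednesdays exactly when Wednesday falls within its first (length − 28) days.
Jan: 31 days, starts Thu → 5 of Thu, Fri, Sat
Feb: 28 days, starts Sun → 5 of (none)
Mar: 31 days, starts Sun → 5 of Sun, Mon, Tue
Apr: 30 days, starts Wed → 5 of Wed, Thu ✓
May: 31 days, starts Fri → 5 of Fri, Sat, Sun
Jun: 30 days, starts Mon → 5 of Mon, Tue
Jul: 31 days, starts Wed → 5 of Wed, Thu, Fri ✓
Aug: 31 days, starts Sat → 5 of Sat, Sun, Mon
Sep: 30 days, starts Tue → 5 of Tue, Wed ✓
Oct: 31 days, starts Thu → 5 of Thu, Fri, Sat
Nov: 30 days, starts Sun → 5 of Sun, Mon
Dec: 31 days, starts Tue → 5 of Tue, Wed, Thu ✓
Months with five Wednesdays: Apr, Jul, Sep, Dec.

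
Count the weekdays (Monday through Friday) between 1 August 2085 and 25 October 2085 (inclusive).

62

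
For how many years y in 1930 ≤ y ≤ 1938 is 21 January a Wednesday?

Day of week of January 21 in each year:
1930: Tue, 1931: Wed ✓, 1932: Thu, 1933: Sat, 1934: Sun, 1935: Mon, 1936: Tue, 1937: Thu, 1938: Fri
Wednesdays: 1931.

1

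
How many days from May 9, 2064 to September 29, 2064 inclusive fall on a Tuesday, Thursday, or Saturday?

61

May 9, 2064 is a Friday.
The range spans 144 days (inclusive of both endpoints).
144 = 7 × 20 + 4, so there are 20 full weeks plus 4 extra days.
Each full week contributes 3 days from the set (Tue, Thu, Sat): 20 × 3 = 60.
The 4 extra days are Friday, Saturday, Sunday, Monday — 1 of them qualifies.
Total: 60 + 1 = 61.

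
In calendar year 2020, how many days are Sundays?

2020-01-01 is a Wednesday.
From 2020-01-01 to 2020-12-31 is 366 days inclusive.
366 = 7 × 52 + 2, so there are 52 full weeks plus 2 extra days.
Each full week contributes one Sunday: 52 so far.
The 2 extra days are Wed, Thu — none qualify.
Total: 52 + 0 = 52.

52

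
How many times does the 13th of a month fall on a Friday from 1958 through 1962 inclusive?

9

Friday-the-13ths by year:
1958: Jun
1959: Feb, Mar, Nov
1960: May
1961: Jan, Oct
1962: Apr, Jul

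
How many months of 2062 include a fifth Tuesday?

A month has five Tuesdays exactly when Tuesday falls within its first (length − 28) days.
Jan: 31 days, starts Sun → 5 of Sun, Mon, Tue ✓
Feb: 28 days, starts Wed → 5 of (none)
Mar: 31 days, starts Wed → 5 of Wed, Thu, Fri
Apr: 30 days, starts Sat → 5 of Sat, Sun
May: 31 days, starts Mon → 5 of Mon, Tue, Wed ✓
Jun: 30 days, starts Thu → 5 of Thu, Fri
Jul: 31 days, starts Sat → 5 of Sat, Sun, Mon
Aug: 31 days, starts Tue → 5 of Tue, Wed, Thu ✓
Sep: 30 days, starts Fri → 5 of Fri, Sat
Oct: 31 days, starts Sun → 5 of Sun, Mon, Tue ✓
Nov: 30 days, starts Wed → 5 of Wed, Thu
Dec: 31 days, starts Fri → 5 of Fri, Sat, Sun
Months with five Tuesdays: Jan, May, Aug, Oct.

4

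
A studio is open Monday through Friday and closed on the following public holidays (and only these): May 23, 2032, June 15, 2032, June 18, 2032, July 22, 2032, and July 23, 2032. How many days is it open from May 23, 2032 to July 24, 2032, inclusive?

May 23, 2032 is a Sunday.
The range spans 63 days (inclusive of both endpoints).
63 = 7 × 9, so the span is exactly 9 full weeks.
Each full week contributes 5 weekdays (Mon–Fri): 9 × 5 = 45.
Holidays: May 23, 2032 (Sun); June 15, 2032 (Tue); June 18, 2032 (Fri); July 22, 2032 (Thu); July 23, 2032 (Fri).
4 of the 5 holidays fall on weekdays; the rest are weekends and were already excluded.
Business days: 45 − 4 = 41.

41 business days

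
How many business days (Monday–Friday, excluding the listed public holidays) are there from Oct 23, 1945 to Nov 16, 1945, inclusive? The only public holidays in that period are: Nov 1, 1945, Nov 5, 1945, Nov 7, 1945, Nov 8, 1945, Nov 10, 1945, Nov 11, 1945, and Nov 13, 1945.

14

Oct 23, 1945 is a Tuesday.
That's 25 days from start to end, counting both.
25 = 7 × 3 + 4, so there are 3 full weeks plus 4 extra days.
Each full week contributes 5 weekdays (Mon–Fri): 3 × 5 = 15.
The 4 extra days are Tue, Wed, Thu, Fri — 4 of them qualify.
Total: 15 + 4 = 19.
Holidays: Nov 1, 1945 (Thu); Nov 5, 1945 (Mon); Nov 7, 1945 (Wed); Nov 8, 1945 (Thu); Nov 10, 1945 (Sat); Nov 11, 1945 (Sun); Nov 13, 1945 (Tue).
5 of the 7 holidays fall on weekdays; the rest are weekends and were already excluded.
Business days: 19 − 5 = 14.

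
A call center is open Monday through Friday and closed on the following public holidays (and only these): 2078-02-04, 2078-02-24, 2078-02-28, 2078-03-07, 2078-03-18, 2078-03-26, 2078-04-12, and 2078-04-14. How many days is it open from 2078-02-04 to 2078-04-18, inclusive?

45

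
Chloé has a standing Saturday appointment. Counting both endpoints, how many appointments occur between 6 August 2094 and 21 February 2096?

6 August 2094 is a Friday.
That's 565 days from start to end, counting both.
565 = 7 × 80 + 5, so there are 80 full weeks plus 5 extra days.
Each full week contributes one Saturday: 80 so far.
The 5 extra days are Friday, Saturday, Sunday, Monday, Tuesday — 1 of them qualifies.
Total: 80 + 1 = 81.

81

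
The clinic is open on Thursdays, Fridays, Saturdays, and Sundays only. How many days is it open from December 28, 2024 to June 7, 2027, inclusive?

December 28, 2024 is a Saturday.
The range spans 892 days (inclusive of both endpoints).
892 = 7 × 127 + 3, so there are 127 full weeks plus 3 extra days.
Each full week contributes 4 days from the set (Thu, Fri, Sat, Sun): 127 × 4 = 508.
The 3 extra days are Saturday, Sunday, Monday — 2 of them qualify.
Total: 508 + 2 = 510.

510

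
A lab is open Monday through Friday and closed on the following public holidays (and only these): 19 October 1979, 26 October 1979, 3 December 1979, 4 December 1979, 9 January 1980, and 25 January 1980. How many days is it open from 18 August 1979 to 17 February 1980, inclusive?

18 August 1979 is a Saturday.
The range spans 184 days (inclusive of both endpoints).
184 = 7 × 26 + 2, so there are 26 full weeks plus 2 extra days.
Each full week contributes 5 weekdays (Mon–Fri): 26 × 5 = 130.
The 2 extra days are Sat, Sun — none qualify.
Total: 130 + 0 = 130.
Holidays: 19 October 1979 (Fri); 26 October 1979 (Fri); 3 December 1979 (Mon); 4 December 1979 (Tue); 9 January 1980 (Wed); 25 January 1980 (Fri).
All 6 holidays fall on weekdays, so subtract 6.
Business days: 130 − 6 = 124.

124 working days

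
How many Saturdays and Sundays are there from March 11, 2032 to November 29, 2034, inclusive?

284

March 11, 2032 is a Thursday.
From March 11, 2032 to November 29, 2034 is 994 days inclusive.
994 = 7 × 142, so the span is exactly 142 full weeks.
Each full week contributes 2 weekend days (Sat, Sun): 142 × 2 = 284.
Total: 284.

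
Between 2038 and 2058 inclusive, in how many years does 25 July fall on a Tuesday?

3

Day of week of July 25 in each year:
2038: Sun, 2039: Mon, 2040: Wed, 2041: Thu, 2042: Fri, 2043: Sat, 2044: Mon, 2045: Tue ✓, 2046: Wed, 2047: Thu, 2048: Sat, 2049: Sun, 2050: Mon, 2051: Tue ✓, 2052: Thu, 2053: Fri, 2054: Sat, 2055: Sun, 2056: Tue ✓, 2057: Wed, 2058: Thu
Tuesdays: 2045, 2051, 2056.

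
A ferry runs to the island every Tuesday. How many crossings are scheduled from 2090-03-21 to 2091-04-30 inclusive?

2090-03-21 is a Tuesday.
From 2090-03-21 to 2091-04-30 is 406 days inclusive.
406 = 7 × 58, so the span is exactly 58 full weeks.
Each full week contributes one Tuesday: 58 so far.
Total: 58.

58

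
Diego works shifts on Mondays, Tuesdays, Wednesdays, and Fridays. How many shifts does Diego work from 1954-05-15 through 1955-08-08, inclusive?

1954-05-15 is a Saturday.
That's 451 days from start to end, counting both.
451 = 7 × 64 + 3, so there are 64 full weeks plus 3 extra days.
Each full week contributes 4 days from the set (Mon, Tue, Wed, Fri): 64 × 4 = 256.
The 3 extra days are Saturday, Sunday, Monday — 1 of them qualifies.
Total: 256 + 1 = 257.

257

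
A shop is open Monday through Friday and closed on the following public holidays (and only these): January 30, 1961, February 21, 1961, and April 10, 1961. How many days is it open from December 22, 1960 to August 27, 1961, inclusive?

December 22, 1960 is a Thursday.
That's 249 days from start to end, counting both.
249 = 7 × 35 + 4, so there are 35 full weeks plus 4 extra days.
Each full week contributes 5 weekdays (Mon–Fri): 35 × 5 = 175.
The 4 extra days are Thursday, Friday, Saturday, Sunday — 2 of them qualify.
Total: 175 + 2 = 177.
Holidays: January 30, 1961 (Mon); February 21, 1961 (Tue); April 10, 1961 (Mon).
All 3 holidays fall on weekdays, so subtract 3.
Business days: 177 − 3 = 174.

174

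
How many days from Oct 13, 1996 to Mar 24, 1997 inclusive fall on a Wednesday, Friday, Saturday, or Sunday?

93

Oct 13, 1996 is a Sunday.
The range spans 163 days (inclusive of both endpoints).
163 = 7 × 23 + 2, so there are 23 full weeks plus 2 extra days.
Each full week contributes 4 days from the set (Wed, Fri, Sat, Sun): 23 × 4 = 92.
The 2 extra days are Sun, Mon — 1 of them qualifies.
Total: 92 + 1 = 93.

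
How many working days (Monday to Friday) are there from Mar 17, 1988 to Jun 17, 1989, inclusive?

327

Mar 17, 1988 is a Thursday.
That's 458 days from start to end, counting both.
458 = 7 × 65 + 3, so there are 65 full weeks plus 3 extra days.
Each full week contributes 5 weekdays (Mon–Fri): 65 × 5 = 325.
The 3 extra days are Thursday, Friday, Saturday — 2 of them qualify.
Total: 325 + 2 = 327.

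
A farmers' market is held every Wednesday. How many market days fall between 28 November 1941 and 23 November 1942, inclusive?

28 November 1941 is a Friday.
The range spans 361 days (inclusive of both endpoints).
361 = 7 × 51 + 4, so there are 51 full weeks plus 4 extra days.
Each full week contributes one Wednesday: 51 so far.
The 4 extra days are Fri, Sat, Sun, Mon — none qualify.
Total: 51 + 0 = 51.

51 Wednesdays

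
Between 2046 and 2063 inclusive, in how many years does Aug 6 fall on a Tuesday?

3

Day of week of August 6 in each year:
2046: Mon, 2047: Tue ✓, 2048: Thu, 2049: Fri, 2050: Sat, 2051: Sun, 2052: Tue ✓, 2053: Wed, 2054: Thu, 2055: Fri, 2056: Sun, 2057: Mon, 2058: Tue ✓, 2059: Wed, 2060: Fri, 2061: Sat, 2062: Sun, 2063: Mon
Tuesdays: 2047, 2052, 2058.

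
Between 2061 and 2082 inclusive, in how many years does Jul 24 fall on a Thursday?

3

Day of week of July 24 in each year:
2061: Sun, 2062: Mon, 2063: Tue, 2064: Thu ✓, 2065: Fri, 2066: Sat, 2067: Sun, 2068: Tue, 2069: Wed, 2070: Thu ✓, 2071: Fri, 2072: Sun, 2073: Mon, 2074: Tue, 2075: Wed, 2076: Fri, 2077: Sat, 2078: Sun, 2079: Mon, 2080: Wed, 2081: Thu ✓, 2082: Fri
Thursdays: 2064, 2070, 2081.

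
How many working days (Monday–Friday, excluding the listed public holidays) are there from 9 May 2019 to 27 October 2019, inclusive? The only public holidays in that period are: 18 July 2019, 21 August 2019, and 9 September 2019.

9 May 2019 is a Thursday.
The range spans 172 days (inclusive of both endpoints).
172 = 7 × 24 + 4, so there are 24 full weeks plus 4 extra days.
Each full week contributes 5 weekdays (Mon–Fri): 24 × 5 = 120.
The 4 extra days are Thursday, Friday, Saturday, Sunday — 2 of them qualify.
Total: 120 + 2 = 122.
Holidays: 18 July 2019 (Thu); 21 August 2019 (Wed); 9 September 2019 (Mon).
All 3 holidays fall on weekdays, so subtract 3.
Business days: 122 − 3 = 119.

119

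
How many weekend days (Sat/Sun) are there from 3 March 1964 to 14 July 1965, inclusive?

3 March 1964 is a Tuesday.
The range spans 499 days (inclusive of both endpoints).
499 = 7 × 71 + 2, so there are 71 full weeks plus 2 extra days.
Each full week contributes 2 weekend days (Sat, Sun): 71 × 2 = 142.
The 2 extra days are Tue, Wed — none qualify.
Total: 142 + 0 = 142.

142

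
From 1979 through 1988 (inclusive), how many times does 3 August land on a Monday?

Day of week of August 3 in each year:
1979: Fri, 1980: Sun, 1981: Mon ✓, 1982: Tue, 1983: Wed, 1984: Fri, 1985: Sat, 1986: Sun, 1987: Mon ✓, 1988: Wed
Mondays: 1981, 1987.

2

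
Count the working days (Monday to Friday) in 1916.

260

1916-01-01 is a Saturday.
That's 366 days from start to end, counting both.
366 = 7 × 52 + 2, so there are 52 full weeks plus 2 extra days.
Each full week contributes 5 weekdays (Mon–Fri): 52 × 5 = 260.
The 2 extra days are Saturday, Sunday — none qualify.
Total: 260 + 0 = 260.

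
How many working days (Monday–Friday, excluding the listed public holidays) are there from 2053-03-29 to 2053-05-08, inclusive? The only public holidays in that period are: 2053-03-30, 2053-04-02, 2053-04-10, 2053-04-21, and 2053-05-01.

2053-03-29 is a Saturday.
From 2053-03-29 to 2053-05-08 is 41 days inclusive.
41 = 7 × 5 + 6, so there are 5 full weeks plus 6 extra days.
Each full week contributes 5 weekdays (Mon–Fri): 5 × 5 = 25.
The 6 extra days are Sat, Sun, Mon, Tue, Wed, Thu — 4 of them qualify.
Total: 25 + 4 = 29.
Holidays: 2053-03-30 (Sun); 2053-04-02 (Wed); 2053-04-10 (Thu); 2053-04-21 (Mon); 2053-05-01 (Thu).
4 of the 5 holidays fall on weekdays; the rest are weekends and were already excluded.
Business days: 29 − 4 = 25.

25 working days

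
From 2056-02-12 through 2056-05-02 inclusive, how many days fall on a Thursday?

11

2056-02-12 is a Saturday.
From 2056-02-12 to 2056-05-02 is 81 days inclusive.
81 = 7 × 11 + 4, so there are 11 full weeks plus 4 extra days.
Each full week contributes one Thursday: 11 so far.
The 4 extra days are Saturday, Sunday, Monday, Tuesday — none qualify.
Total: 11 + 0 = 11.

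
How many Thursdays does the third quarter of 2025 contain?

13

July 1, 2025 is a Tuesday.
That's 92 days from start to end, counting both.
92 = 7 × 13 + 1, so there are 13 full weeks plus 1 extra day.
Each full week contributes one Thursday: 13 so far.
The 1 extra day is Tue — none qualify.
Total: 13 + 0 = 13.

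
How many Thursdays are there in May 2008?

2008-05-01 is a Thursday.
The range spans 31 days (inclusive of both endpoints).
31 = 7 × 4 + 3, so there are 4 full weeks plus 3 extra days.
Each full week contributes one Thursday: 4 so far.
The 3 extra days are Thu, Fri, Sat — 1 of them qualifies.
Total: 4 + 1 = 5.

5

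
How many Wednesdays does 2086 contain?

52

Jan 1, 2086 is a Tuesday.
From Jan 1, 2086 to Dec 31, 2086 is 365 days inclusive.
365 = 7 × 52 + 1, so there are 52 full weeks plus 1 extra day.
Each full week contributes one Wednesday: 52 so far.
The 1 extra day is Tue — none qualify.
Total: 52 + 0 = 52.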